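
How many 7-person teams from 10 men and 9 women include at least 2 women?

Sum over valid woman counts:
C(9,2)C(10,5) = 9072
C(9,3)C(10,4) = 17640
C(9,4)C(10,3) = 15120
C(9,5)C(10,2) = 5670
C(9,6)C(10,1) = 840
C(9,7)C(10,0) = 36
Total: 9072 + 17640 + 15120 + 5670 + 840 + 36.

Final answer: 48378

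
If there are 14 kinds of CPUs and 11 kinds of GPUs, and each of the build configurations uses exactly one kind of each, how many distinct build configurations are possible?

By the multiplication principle: 14 x 11.

Final answer: 154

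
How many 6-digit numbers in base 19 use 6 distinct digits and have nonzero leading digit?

The leading digit has 18 choices (anything but zero); the next has 18 (anything but the first), then 17, and so on, one fewer each time.
Total: 18 x 18 x 17 x 16 x 15 x 14.

Final answer: 18506880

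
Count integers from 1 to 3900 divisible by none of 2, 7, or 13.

|div by 2|=1950, |div by 7|=557, |div by 13|=300.
|div by 2&7|=278, |div by 2&13|=150, |div by 7&13|=42, |div by all|=21.
By inclusion-exclusion, divisible by at least one: 1950+557+300-278-150-42+21 = 2358.
Not divisible by any: 3900 - 2358.

Final answer: 1542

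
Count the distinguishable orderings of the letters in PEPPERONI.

Letters (E:2, I:1, N:1, O:1, P:3, R:1). Total letters: 9.
Permutations = 9!/(3! x 2!).

Final answer: 30240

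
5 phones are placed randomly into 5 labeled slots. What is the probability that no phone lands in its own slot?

Derangements satisfy D(n) = (n-1)(D(n-1) + D(n-2)), starting from D(0)=1, D(1)=0.
Building up: D(2)=1, D(3)=2, D(4)=9, D(5)=44.
Total arrangements: 5! = 120.
Probability = D(5)/5! = 11/30.

Final answer: D(5)/5! = 44/120 = 0.366667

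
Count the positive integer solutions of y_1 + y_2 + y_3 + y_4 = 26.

Substitute y'_i = y_i - 1 (so y'_i >= 0). Then sum y'_i = 26 - 4 = 22.
Stars and bars: C(22+4-1, 4-1) = C(25,3).

Final answer: C(25,3) = 2300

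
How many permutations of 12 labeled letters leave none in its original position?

Use the recurrence D(n) = (n-1)(D(n-1) + D(n-2)) with D(0)=1, D(1)=0.
D(2) = 1 x (0 + 1) = 1
D(3) = 2 x (1 + 0) = 2
D(4) = 3 x (2 + 1) = 9
D(5) = 4 x (9 + 2) = 44
D(6) = 5 x (44 + 9) = 265
D(7) = 6 x (265 + 44) = 1854
D(8) = 7 x (1854 + 265) = 14833
D(9) = 8 x (14833 + 1854) = 133496
D(10) = 9 x (133496 + 14833) = 1334961
D(11) = 10 x (1334961 + 133496) = 14684570
D(12) = 11 x (D(11) + D(10)) = 11 x (14684570 + 1334961)

Final answer: D(12) = 176214841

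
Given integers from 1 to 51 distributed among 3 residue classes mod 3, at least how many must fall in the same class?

By pigeonhole with 51 objects and 3 categories: ceiling(51/3).

Final answer: 17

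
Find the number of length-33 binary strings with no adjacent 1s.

A valid string ends in 0 (append to any length-(n-1) valid string) or in 01 (append to any length-(n-2) valid string), so a(n) = a(n-1) + a(n-2) with a(1)=2, a(2)=3.
Building up term by term: a(1)=2, a(2)=3, a(3)=5, a(4)=8, a(5)=13, a(6)=21, a(7)=34, a(8)=55, a(9)=89, a(10)=144, a(11)=233, a(12)=377, a(13)=610, a(14)=987, a(15)=1597, a(16)=2584, a(17)=4181, a(18)=6765, a(19)=10946, a(20)=17711, a(21)=28657, a(22)=46368, a(23)=75025, a(24)=121393, a(25)=196418, a(26)=317811, a(27)=514229, a(28)=832040, a(29)=1346269, a(30)=2178309, a(31)=3524578, a(32)=5702887, a(33)=9227465.

Final answer: 9227465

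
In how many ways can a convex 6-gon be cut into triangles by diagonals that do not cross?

The structures are counted by the Catalan number C_n. Here n = 6 - 2 = 4.
C_n = C(2n,n) - C(2n,n+1), so C_{4} = C(8,4) - C(8,5) = 70 - 56.

Final answer: C_{4} = 14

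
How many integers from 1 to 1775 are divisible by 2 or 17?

Multiples of 2: 887. Multiples of 17: 104. Of both (lcm=34): 52.
By inclusion-exclusion: 887 + 104 - 52.

Final answer: 939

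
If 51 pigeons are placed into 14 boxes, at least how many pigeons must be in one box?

By the pigeonhole principle: ceiling(51/14).

Final answer: 4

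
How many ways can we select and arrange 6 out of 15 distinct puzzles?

P(15,6) = 15!/(15-6)! = 15!/9!.

Final answer: P(15,6) = 3603600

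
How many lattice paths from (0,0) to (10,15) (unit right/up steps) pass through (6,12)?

Paths (0,0)->(6,12): C(18,12) = 18564.
Paths (6,12)->(10,15): C(7,3) = 35.
By multiplication principle: 18564 x 35.

Final answer: 649740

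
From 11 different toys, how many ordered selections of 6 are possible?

P(11,6) = 11!/(11-6)! = 11!/5!.

Final answer: P(11,6) = 332640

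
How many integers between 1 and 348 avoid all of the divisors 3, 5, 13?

|div by 3|=116, |div by 5|=69, |div by 13|=26.
|div by 3&5|=23, |div by 3&13|=8, |div by 5&13|=5, |div by all|=1.
By inclusion-exclusion, divisible by at least one: 116+69+26-23-8-5+1 = 176.
Not divisible by any: 348 - 176.

Final answer: 172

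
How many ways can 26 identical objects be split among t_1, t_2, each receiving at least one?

Substitute t'_i = t_i - 1 (so t'_i >= 0). Then sum t'_i = 26 - 2 = 24.
Stars and bars: C(24+2-1, 2-1) = C(25,1).

Final answer: C(25,1) = 25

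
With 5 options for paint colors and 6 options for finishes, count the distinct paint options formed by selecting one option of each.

By the multiplication principle: 5 x 6.

Final answer: 30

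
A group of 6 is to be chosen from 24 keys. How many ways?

C(24,6) = 24!/(6! x 18!).

Final answer: \binom{24}{6} = 134596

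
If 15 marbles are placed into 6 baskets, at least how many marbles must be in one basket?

By the pigeonhole principle: ceiling(15/6).

Final answer: 3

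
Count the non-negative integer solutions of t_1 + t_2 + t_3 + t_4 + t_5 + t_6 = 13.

Stars and bars with 13 stars and 5 bars:
C(13+6-1, 6-1) = C(18,5).

Final answer: C(18,5) = 8568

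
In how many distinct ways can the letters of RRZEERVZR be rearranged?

Letters (E:2, R:4, V:1, Z:2). Total letters: 9.
Permutations = 9!/(4! x 2! x 2!).

Final answer: 3780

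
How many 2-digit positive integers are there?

The leading digit cannot be 0 (9 options); the other 1 digit can be anything (10 options each).
Total: 9 x 10^1.

Final answer: 90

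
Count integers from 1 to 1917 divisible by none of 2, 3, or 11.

|div by 2|=958, |div by 3|=639, |div by 11|=174.
|div by 2&3|=319, |div by 2&11|=87, |div by 3&11|=58, |div by all|=29.
By inclusion-exclusion, divisible by at least one: 958+639+174-319-87-58+29 = 1336.
Not divisible by any: 1917 - 1336.

Final answer: 581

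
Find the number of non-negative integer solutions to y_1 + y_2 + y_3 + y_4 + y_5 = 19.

Stars and bars with 19 stars and 4 bars:
C(19+5-1, 5-1) = C(23,4).

Final answer: C(23,4) = 8855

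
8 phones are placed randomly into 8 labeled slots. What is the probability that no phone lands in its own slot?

Derangements satisfy D(n) = (n-1)(D(n-1) + D(n-2)), starting from D(0)=1, D(1)=0.
Building up: D(2)=1, D(3)=2, D(4)=9, D(5)=44, D(6)=265, D(7)=1854, D(8)=14833.
Total arrangements: 8! = 40320.
Probability = D(8)/8! = 2119/5760.

Final answer: D(8)/8! = 14833/40320 = 0.367882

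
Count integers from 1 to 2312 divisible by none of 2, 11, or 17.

|div by 2|=1156, |div by 11|=210, |div by 17|=136.
|div by 2&11|=105, |div by 2&17|=68, |div by 11&17|=12, |div by all|=6.
By inclusion-exclusion, divisible by at least one: 1156+210+136-105-68-12+6 = 1323.
Not divisible by any: 2312 - 1323.

Final answer: 989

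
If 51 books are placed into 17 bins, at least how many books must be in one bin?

By the pigeonhole principle: ceiling(51/17).

Final answer: 3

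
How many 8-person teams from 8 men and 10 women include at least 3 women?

Sum over valid woman counts:
C(10,3)C(8,5) = 6720
C(10,4)C(8,4) = 14700
C(10,5)C(8,3) = 14112
C(10,6)C(8,2) = 5880
C(10,7)C(8,1) = 960
C(10,8)C(8,0) = 45
Total: 6720 + 14700 + 14112 + 5880 + 960 + 45.

Final answer: 42417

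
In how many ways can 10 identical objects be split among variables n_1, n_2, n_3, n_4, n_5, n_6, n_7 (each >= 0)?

Stars and bars with 10 stars and 6 bars:
C(10+7-1, 7-1) = C(16,6).

Final answer: C(16,6) = 8008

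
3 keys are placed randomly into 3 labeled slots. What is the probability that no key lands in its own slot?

Use the recurrence D(n) = (n-1)(D(n-1) + D(n-2)) with D(0)=1, D(1)=0.
Building up: D(2)=1, D(3)=2.
Total arrangements: 3! = 6.
Probability = D(3)/3! = 1/3.

Final answer: D(3)/3! = 2/6 = 0.333333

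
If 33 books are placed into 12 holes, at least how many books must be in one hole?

By the pigeonhole principle: ceiling(33/12).

Final answer: 3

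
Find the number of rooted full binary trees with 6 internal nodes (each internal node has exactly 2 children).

This is counted by the nth Catalan number C_n. Here n = 6.
C_n = C(2n,n) - C(2n,n+1), so C_{6} = C(12,6) - C(12,7) = 924 - 792.

Final answer: C_{6} = 132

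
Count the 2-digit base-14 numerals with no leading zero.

Leading digit: 13 options (nonzero). Other 1 digit(s): 14 options each.
Total: 13 x 14^1.

Final answer: 182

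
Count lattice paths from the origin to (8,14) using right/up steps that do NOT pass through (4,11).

Total paths to (8,14): C(22,14) = 319770.
Paths through (4,11): C(15,11) x C(7,3) = 47775.
Avoiding (4,11): 319770 - 47775.

Final answer: 271995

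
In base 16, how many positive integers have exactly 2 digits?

In base 16, the leading digit has 15 choices (1..15); each of the remaining 1 digits has 16 choices.
Total: 15 x 16^1.

Final answer: 240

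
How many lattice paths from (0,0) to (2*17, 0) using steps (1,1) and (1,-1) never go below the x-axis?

Total monotonic paths to (17,17): C(34,17) = 2333606220.
Paths that cross above y=x (reflection bijection): C(34,18) = 2203961430.
Valid Dyck paths: 2333606220 - 2203961430.
(Check: C(34,17) - C(34,18) = C(34,17)/18, the Catalan number C_{17}.)

Final answer: C_{17} = 129644790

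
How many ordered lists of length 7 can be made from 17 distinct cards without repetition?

P(17,7) = 17!/(17-7)! = 17!/10!.

Final answer: P(17,7) = 98017920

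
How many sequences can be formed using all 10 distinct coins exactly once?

The number of ways to arrange 10 distinct objects is 10!.

Final answer: 10! = 3628800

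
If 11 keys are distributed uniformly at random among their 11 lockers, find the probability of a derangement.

D(n) = (n-1)(D(n-1) + D(n-2)), D(0)=1, D(1)=0.
Building up: D(2)=1, D(3)=2, D(4)=9, D(5)=44, D(6)=265, D(7)=1854, D(8)=14833, D(9)=133496, D(10)=1334961, D(11)=14684570.
Total arrangements: 11! = 39916800.
Probability = D(11)/11! = 1468457/3991680.

Final answer: D(11)/11! = 14684570/39916800 = 0.367879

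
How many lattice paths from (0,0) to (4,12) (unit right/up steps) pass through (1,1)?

Paths (0,0)->(1,1): C(2,1) = 2.
Paths (1,1)->(4,12): C(14,11) = 364.
By multiplication principle: 2 x 364.

Final answer: 728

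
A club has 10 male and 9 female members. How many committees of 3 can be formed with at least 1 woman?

Sum over valid woman counts:
C(9,1)C(10,2) = 405
C(9,2)C(10,1) = 360
C(9,3)C(10,0) = 84
Total: 405 + 360 + 84.

Final answer: 849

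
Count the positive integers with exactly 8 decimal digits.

First digit: 9 choices (1-9). Each of the remaining 7 digits: 10 choices.
Total: 9 x 10^7.

Final answer: 90000000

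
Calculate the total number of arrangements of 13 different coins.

The number of ways to arrange 13 distinct objects is 13!.

Final answer: 13! = 6227020800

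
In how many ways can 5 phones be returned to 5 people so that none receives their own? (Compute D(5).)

Derangements satisfy D(n) = (n-1)(D(n-1) + D(n-2)), starting from D(0)=1, D(1)=0.
D(2) = 1 x (0 + 1) = 1
D(3) = 2 x (1 + 0) = 2
D(4) = 3 x (2 + 1) = 9
D(5) = 4 x (D(4) + D(3)) = 4 x (9 + 2)

Final answer: D(5) = 44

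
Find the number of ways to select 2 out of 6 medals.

C(6,2) = 6!/(2! x (6-2)!).

Final answer: C(6,2) = 15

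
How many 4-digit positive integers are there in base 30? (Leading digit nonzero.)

These are the integers in [30^3, 30^4), so the count is 30^4 - 30^3 = 29 x 30^3.

Final answer: 783000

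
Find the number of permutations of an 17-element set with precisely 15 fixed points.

Choose which 15 elements are fixed: C(17,15) = 136.
Derange the remaining 2 using D(j) = (j-1)(D(j-1) + D(j-2)), D(0)=1, D(1)=0: D(2)=1.
Total: 136 x 1.

Final answer: C(17,15) D(2) = 136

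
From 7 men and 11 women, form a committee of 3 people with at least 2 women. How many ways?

Sum over valid woman counts:
C(11,2)C(7,1) = 385
C(11,3)C(7,0) = 165
Total: 385 + 165.

Final answer: 550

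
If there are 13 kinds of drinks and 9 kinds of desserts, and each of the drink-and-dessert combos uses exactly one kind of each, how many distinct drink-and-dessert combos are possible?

By the multiplication principle: 13 x 9.

Final answer: 117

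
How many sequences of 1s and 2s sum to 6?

Let f(n) count the ways. The last step is size 1 or 2, so f(n) = f(n-1) + f(n-2) with f(1)=1, f(2)=2.
Iterating the recurrence: f(1)=1, f(2)=2, f(3)=3, f(4)=5, f(5)=8, f(6)=13.

Final answer: 13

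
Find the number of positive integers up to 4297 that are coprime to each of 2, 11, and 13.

|div by 2|=2148, |div by 11|=390, |div by 13|=330.
|div by 2&11|=195, |div by 2&13|=165, |div by 11&13|=30, |div by all|=15.
By inclusion-exclusion, divisible by at least one: 2148+390+330-195-165-30+15 = 2493.
Not divisible by any: 4297 - 2493.

Final answer: 1804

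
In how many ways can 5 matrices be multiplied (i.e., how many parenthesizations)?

This is counted by the nth Catalan number C_n. Here n = 5 - 1 = 4.
C_n = (2n)!/(n!(n+1)!), so C_{4} = 8!/(4! x 5!) = C(8,4)/5 = 70/5.

Final answer: C_{4} = 14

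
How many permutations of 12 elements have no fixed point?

Derangements satisfy D(n) = (n-1)(D(n-1) + D(n-2)), starting from D(0)=1, D(1)=0.
Building up: D(2)=1, D(3)=2, D(4)=9, D(5)=44, D(6)=265, D(7)=1854, D(8)=14833, D(9)=133496, D(10)=1334961, D(11)=14684570.
D(12) = 11 x (D(11) + D(10)) = 11 x (14684570 + 1334961).

Final answer: D(12) = 176214841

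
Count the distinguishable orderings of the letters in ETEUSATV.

Letters (A:1, E:2, S:1, T:2, U:1, V:1). Total letters: 8.
Permutations = 8!/(2! x 2!).

Final answer: 10080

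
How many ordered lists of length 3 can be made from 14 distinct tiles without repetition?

P(14,3) = 14!/(14-3)! = 14!/11!.

Final answer: P(14,3) = 2184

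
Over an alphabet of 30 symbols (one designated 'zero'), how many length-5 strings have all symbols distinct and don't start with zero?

The leading digit has 29 choices (anything but zero); the next has 29 (anything but the first), then 28, and so on, one fewer each time.
Total: 29 x 29 x 28 x 27 x 26.

Final answer: 16530696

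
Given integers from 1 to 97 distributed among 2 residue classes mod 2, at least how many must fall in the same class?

By pigeonhole with 97 objects and 2 categories: ceiling(97/2).

Final answer: 49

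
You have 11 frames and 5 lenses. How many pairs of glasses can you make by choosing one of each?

By the multiplication principle: 11 x 5.

Final answer: 55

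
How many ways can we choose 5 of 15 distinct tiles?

C(15,5) = 15!/(5! x 10!).

Final answer: \binom{15}{5} = 3003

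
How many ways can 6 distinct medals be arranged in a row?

The number of ways to arrange 6 distinct objects is 6!.

Final answer: 6! = 720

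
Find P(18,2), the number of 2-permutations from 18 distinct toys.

P(18,2) = 18!/(18-2)! = 18!/16!.

Final answer: P(18,2) = 306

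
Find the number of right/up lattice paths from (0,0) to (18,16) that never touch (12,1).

Total paths to (18,16): C(34,16) = 2203961430.
Paths through (12,1): C(13,1) x C(21,15) = 705432.
Avoiding (12,1): 2203961430 - 705432.

Final answer: 2203255998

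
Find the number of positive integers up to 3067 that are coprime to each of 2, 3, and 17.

|div by 2|=1533, |div by 3|=1022, |div by 17|=180.
|div by 2&3|=511, |div by 2&17|=90, |div by 3&17|=60, |div by all|=30.
By inclusion-exclusion, divisible by at least one: 1533+1022+180-511-90-60+30 = 2104.
Not divisible by any: 3067 - 2104.

Final answer: 963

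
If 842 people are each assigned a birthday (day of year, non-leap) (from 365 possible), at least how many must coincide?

There are 365 possible values for birthday (day of year, non-leap). With 842 people and 365 categories, by pigeonhole: ceiling(842/365).

Final answer: 3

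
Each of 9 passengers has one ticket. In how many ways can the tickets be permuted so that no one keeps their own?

Derangements satisfy D(n) = (n-1)(D(n-1) + D(n-2)), starting from D(0)=1, D(1)=0.
D(2) = 1 x (0 + 1) = 1
D(3) = 2 x (1 + 0) = 2
D(4) = 3 x (2 + 1) = 9
D(5) = 4 x (9 + 2) = 44
D(6) = 5 x (44 + 9) = 265
D(7) = 6 x (265 + 44) = 1854
D(8) = 7 x (1854 + 265) = 14833
D(9) = 8 x (D(8) + D(7)) = 8 x (14833 + 1854)

Final answer: D(9) = 133496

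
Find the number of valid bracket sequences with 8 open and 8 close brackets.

This is counted by the nth Catalan number C_n. Here n = 8 (pairs).
C_n = C(2n,n) - C(2n,n+1), so C_{8} = C(16,8) - C(16,9) = 12870 - 11440.

Final answer: C_{8} = 1430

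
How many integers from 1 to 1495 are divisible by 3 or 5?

Multiples of 3: 498. Multiples of 5: 299. Of both (lcm=15): 99.
By inclusion-exclusion: 498 + 299 - 99.

Final answer: 698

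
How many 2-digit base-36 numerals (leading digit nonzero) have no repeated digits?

The leading digit has 35 choices (anything but zero); the next has 35 (anything but the first), then 34, and so on, one fewer each time.
Total: 35 x 35.

Final answer: 1225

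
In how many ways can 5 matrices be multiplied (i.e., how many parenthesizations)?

This is counted by the nth Catalan number C_n. Here n = 5 - 1 = 4.
C_n = C(2n,n) - C(2n,n+1), so C_{4} = C(8,4) - C(8,5) = 70 - 56.

Final answer: C_{4} = 14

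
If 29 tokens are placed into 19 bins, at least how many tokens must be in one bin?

By the pigeonhole principle: ceiling(29/19).

Final answer: 2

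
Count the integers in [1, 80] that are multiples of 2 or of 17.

Multiples of 2: 40. Multiples of 17: 4. Of both (lcm=34): 2.
By inclusion-exclusion: 40 + 4 - 2.

Final answer: 42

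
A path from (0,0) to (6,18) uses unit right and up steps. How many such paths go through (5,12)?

Paths (0,0)->(5,12): C(17,12) = 6188.
Paths (5,12)->(6,18): C(7,6) = 7.
By multiplication principle: 6188 x 7.

Final answer: 43316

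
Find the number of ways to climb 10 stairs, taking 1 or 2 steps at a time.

Let f(n) be the number of climbs. Removing the last move (1 or 2 steps) gives f(n) = f(n-1) + f(n-2); base cases f(1)=1, f(2)=2.
Building up term by term: f(1)=1, f(2)=2, f(3)=3, f(4)=5, f(5)=8, f(6)=13, f(7)=21, f(8)=34, f(9)=55, f(10)=89.

Final answer: 89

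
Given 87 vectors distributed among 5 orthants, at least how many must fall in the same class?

By pigeonhole with 87 objects and 5 categories: ceiling(87/5).

Final answer: 18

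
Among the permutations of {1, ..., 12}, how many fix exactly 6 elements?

Choose which 6 elements are fixed: C(12,6) = 924.
Derange the remaining 6 using D(j) = (j-1)(D(j-1) + D(j-2)), D(0)=1, D(1)=0: D(2)=1, D(3)=2, D(4)=9, D(5)=44, D(6)=265.
Total: 924 x 265.

Final answer: C(12,6) D(6) = 244860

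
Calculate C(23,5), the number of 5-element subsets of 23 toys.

C(23,5) = 23!/(5! x 18!).

Final answer: \binom{23}{5} = 33649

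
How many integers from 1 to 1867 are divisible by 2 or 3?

Multiples of 2: 933. Multiples of 3: 622. Of both (lcm=6): 311.
By inclusion-exclusion: 933 + 622 - 311.

Final answer: 1244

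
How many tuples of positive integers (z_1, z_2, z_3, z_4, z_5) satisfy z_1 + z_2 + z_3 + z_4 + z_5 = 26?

Substitute z'_i = z_i - 1 (so z'_i >= 0). Then sum z'_i = 26 - 5 = 21.
Stars and bars: C(21+5-1, 5-1) = C(25,4).

Final answer: C(25,4) = 12650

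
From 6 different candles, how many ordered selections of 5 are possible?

P(6,5) = 6!/(6-5)! = 6!/1!.

Final answer: P(6,5) = 720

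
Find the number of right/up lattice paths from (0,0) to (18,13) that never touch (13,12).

Total paths to (18,13): C(31,13) = 206253075.
Paths through (13,12): C(25,12) x C(6,1) = 31201800.
Avoiding (13,12): 206253075 - 31201800.

Final answer: 175051275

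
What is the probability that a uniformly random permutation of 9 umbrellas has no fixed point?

Derangements satisfy D(n) = (n-1)(D(n-1) + D(n-2)), starting from D(0)=1, D(1)=0.
Building up: D(2)=1, D(3)=2, D(4)=9, D(5)=44, D(6)=265, D(7)=1854, D(8)=14833, D(9)=133496.
Total arrangements: 9! = 362880.
Probability = D(9)/9! = 16687/45360.

Final answer: D(9)/9! = 133496/362880 = 0.367879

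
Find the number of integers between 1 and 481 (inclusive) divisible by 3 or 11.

Multiples of 3: 160. Multiples of 11: 43. Of both (lcm=33): 14.
By inclusion-exclusion: 160 + 43 - 14.

Final answer: 189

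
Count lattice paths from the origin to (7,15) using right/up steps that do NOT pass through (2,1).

Total paths to (7,15): C(22,15) = 170544.
Paths through (2,1): C(3,1) x C(19,14) = 34884.
Avoiding (2,1): 170544 - 34884.

Final answer: 135660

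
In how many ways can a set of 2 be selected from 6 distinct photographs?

C(6,2) = 6!/(2! x (6-2)!).

Final answer: C(6,2) = 15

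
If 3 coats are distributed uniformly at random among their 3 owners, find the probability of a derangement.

Use the recurrence D(n) = (n-1)(D(n-1) + D(n-2)) with D(0)=1, D(1)=0.
Building up: D(2)=1, D(3)=2.
Total arrangements: 3! = 6.
Probability = D(3)/3! = 1/3.

Final answer: D(3)/3! = 2/6 = 0.333333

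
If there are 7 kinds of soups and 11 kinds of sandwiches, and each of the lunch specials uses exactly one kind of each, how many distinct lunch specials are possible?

By the multiplication principle: 7 x 11.

Final answer: 77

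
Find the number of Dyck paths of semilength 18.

Total monotonic paths to (18,18): C(36,18) = 9075135300.
A path is bad iff it touches y = x + 1; reflecting its initial segment maps bad paths bijectively onto all paths to (17,19), of which there are C(36,19) = 8597496600.
Valid Dyck paths: 9075135300 - 8597496600.
(Equivalently, C_{18} = C(36,18)/19 = 9075135300/19.)

Final answer: C_{18} = 477638700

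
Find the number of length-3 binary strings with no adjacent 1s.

Let a(n) count valid strings. If the last bit is 0 the prefix is any valid string of length n-1; if it is 1 the string must end in 01 with a valid prefix of length n-2. So a(n) = a(n-1) + a(n-2), a(1)=2, a(2)=3.
Computing successive values: a(1)=2, a(2)=3, a(3)=5.

Final answer: 5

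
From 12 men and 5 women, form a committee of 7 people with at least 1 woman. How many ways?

Sum over valid woman counts:
C(5,1)C(12,6) = 4620
C(5,2)C(12,5) = 7920
C(5,3)C(12,4) = 4950
C(5,4)C(12,3) = 1100
C(5,5)C(12,2) = 66
Total: 4620 + 7920 + 4950 + 1100 + 66.

Final answer: 18656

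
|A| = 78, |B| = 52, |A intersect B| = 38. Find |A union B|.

|A union B| = |A| + |B| - |A intersect B| = 78 + 52 - 38.

Final answer: 92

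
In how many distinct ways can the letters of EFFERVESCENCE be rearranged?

Letters (C:2, E:5, F:2, N:1, R:1, S:1, V:1). Total letters: 13.
Permutations = 13!/(5! x 2! x 2!).

Final answer: 12972960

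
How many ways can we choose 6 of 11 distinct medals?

C(11,6) = 11!/(6! x 5!).

Final answer: \binom{11}{6} = 462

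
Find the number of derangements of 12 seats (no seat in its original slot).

D(n) = (n-1)(D(n-1) + D(n-2)), D(0)=1, D(1)=0.
D(2) = 1 x (0 + 1) = 1
D(3) = 2 x (1 + 0) = 2
D(4) = 3 x (2 + 1) = 9
D(5) = 4 x (9 + 2) = 44
D(6) = 5 x (44 + 9) = 265
D(7) = 6 x (265 + 44) = 1854
D(8) = 7 x (1854 + 265) = 14833
D(9) = 8 x (14833 + 1854) = 133496
D(10) = 9 x (133496 + 14833) = 1334961
D(11) = 10 x (1334961 + 133496) = 14684570
D(12) = 11 x (D(11) + D(10)) = 11 x (14684570 + 1334961)

Final answer: D(12) = 176214841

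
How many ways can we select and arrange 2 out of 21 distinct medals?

P(21,2) = 21!/(21-2)! = 21!/19!.

Final answer: P(21,2) = 420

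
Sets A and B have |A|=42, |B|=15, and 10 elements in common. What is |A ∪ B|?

|A union B| = |A| + |B| - |A intersect B| = 42 + 15 - 10.

Final answer: 47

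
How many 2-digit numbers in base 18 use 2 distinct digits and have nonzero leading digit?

The leading digit has 17 choices (anything but zero); the next has 17 (anything but the first), then 16, and so on, one fewer each time.
Total: 17 x 17.

Final answer: 289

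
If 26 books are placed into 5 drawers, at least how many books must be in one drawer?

By the pigeonhole principle: ceiling(26/5).

Final answer: 6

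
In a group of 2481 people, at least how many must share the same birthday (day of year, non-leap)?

There are 365 possible values for birthday (day of year, non-leap). With 2481 people and 365 categories, by pigeonhole: ceiling(2481/365).

Final answer: 7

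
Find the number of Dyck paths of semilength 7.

Total monotonic paths to (7,7): C(14,7) = 3432.
A path is bad iff it touches y = x + 1; reflecting its initial segment maps bad paths bijectively onto all paths to (6,8), of which there are C(14,8) = 3003.
Valid Dyck paths: 3432 - 3003.
(Equivalently, C_{7} = C(14,7)/8 = 3432/8.)

Final answer: C_{7} = 429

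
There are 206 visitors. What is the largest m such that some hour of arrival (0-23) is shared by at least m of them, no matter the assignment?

There are 24 possible values for hour of arrival (0-23). With 206 visitors and 24 categories, by pigeonhole: ceiling(206/24).

Final answer: 9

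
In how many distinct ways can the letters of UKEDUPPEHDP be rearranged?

Letters (D:2, E:2, H:1, K:1, P:3, U:2). Total letters: 11.
Permutations = 11!/(3! x 2! x 2! x 2!).

Final answer: 831600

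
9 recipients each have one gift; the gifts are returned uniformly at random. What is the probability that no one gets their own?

Derangements satisfy D(n) = (n-1)(D(n-1) + D(n-2)), starting from D(0)=1, D(1)=0.
Building up: D(2)=1, D(3)=2, D(4)=9, D(5)=44, D(6)=265, D(7)=1854, D(8)=14833, D(9)=133496.
Total arrangements: 9! = 362880.
Probability = D(9)/9! = 16687/45360.

Final answer: D(9)/9! = 133496/362880 = 0.367879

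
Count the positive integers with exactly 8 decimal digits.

The leading digit cannot be 0 (9 options); the other 7 digits can be anything (10 options each).
Total: 9 x 10^7.

Final answer: 90000000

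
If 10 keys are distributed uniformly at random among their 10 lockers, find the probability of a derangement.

Use the recurrence D(n) = (n-1)(D(n-1) + D(n-2)) with D(0)=1, D(1)=0.
Building up: D(2)=1, D(3)=2, D(4)=9, D(5)=44, D(6)=265, D(7)=1854, D(8)=14833, D(9)=133496, D(10)=1334961.
Total arrangements: 10! = 3628800.
Probability = D(10)/10! = 16481/44800.

Final answer: D(10)/10! = 1334961/3628800 = 0.367879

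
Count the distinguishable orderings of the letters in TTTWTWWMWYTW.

Letters (M:1, T:5, W:5, Y:1). Total letters: 12.
Permutations = 12!/(5! x 5!).

Final answer: 33264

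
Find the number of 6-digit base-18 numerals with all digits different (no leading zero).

The leading digit has 17 choices (anything but zero); the next has 17 (anything but the first), then 16, and so on, one fewer each time.
Total: 17 x 17 x 16 x 15 x 14 x 13.

Final answer: 12623520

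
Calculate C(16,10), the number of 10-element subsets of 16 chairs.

C(16,10) = 16!/(10! x 6!).

Final answer: \binom{16}{10} = 8008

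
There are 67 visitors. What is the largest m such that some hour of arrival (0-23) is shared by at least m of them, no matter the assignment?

There are 24 possible values for hour of arrival (0-23). With 67 visitors and 24 categories, by pigeonhole: ceiling(67/24).

Final answer: 3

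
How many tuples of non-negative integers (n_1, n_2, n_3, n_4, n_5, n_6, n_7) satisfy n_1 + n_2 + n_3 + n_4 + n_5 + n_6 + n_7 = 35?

Stars and bars with 35 stars and 6 bars:
C(35+7-1, 7-1) = C(41,6).

Final answer: C(41,6) = 4496388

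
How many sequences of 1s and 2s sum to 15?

Let f(n) count the ways. The last step is size 1 or 2, so f(n) = f(n-1) + f(n-2) with f(1)=1, f(2)=2.
Building up term by term: f(1)=1, f(2)=2, f(3)=3, f(4)=5, f(5)=8, f(6)=13, f(7)=21, f(8)=34, f(9)=55, f(10)=89, f(11)=144, f(12)=233, f(13)=377, f(14)=610, f(15)=987.

Final answer: 987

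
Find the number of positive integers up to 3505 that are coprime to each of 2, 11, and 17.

|div by 2|=1752, |div by 11|=318, |div by 17|=206.
|div by 2&11|=159, |div by 2&17|=103, |div by 11&17|=18, |div by all|=9.
By inclusion-exclusion, divisible by at least one: 1752+318+206-159-103-18+9 = 2005.
Not divisible by any: 3505 - 2005.

Final answer: 1500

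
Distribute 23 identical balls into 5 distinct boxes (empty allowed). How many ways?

Stars and bars: C(n+k-1, k-1) = C(27,4).

Final answer: C(27,4) = 17550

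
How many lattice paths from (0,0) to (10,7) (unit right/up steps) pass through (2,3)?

Paths (0,0)->(2,3): C(5,3) = 10.
Paths (2,3)->(10,7): C(12,4) = 495.
By multiplication principle: 10 x 495.

Final answer: 4950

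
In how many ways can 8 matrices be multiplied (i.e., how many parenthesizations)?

This is a standard Catalan-number count: the answer is C_n. Here n = 8 - 1 = 7.
C_n = C(2n,n) - C(2n,n+1), so C_{7} = C(14,7) - C(14,8) = 3432 - 3003.

Final answer: C_{7} = 429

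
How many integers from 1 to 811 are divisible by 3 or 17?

Multiples of 3: 270. Multiples of 17: 47. Of both (lcm=51): 15.
By inclusion-exclusion: 270 + 47 - 15.

Final answer: 302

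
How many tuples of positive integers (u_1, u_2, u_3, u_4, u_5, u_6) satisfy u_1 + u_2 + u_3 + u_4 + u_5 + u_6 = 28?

Substitute u'_i = u_i - 1 (so u'_i >= 0). Then sum u'_i = 28 - 6 = 22.
Stars and bars: C(22+6-1, 6-1) = C(27,5).

Final answer: C(27,5) = 80730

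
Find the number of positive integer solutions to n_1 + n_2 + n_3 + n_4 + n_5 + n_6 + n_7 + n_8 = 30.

Substitute n'_i = n_i - 1 (so n'_i >= 0). Then sum n'_i = 30 - 8 = 22.
Stars and bars: C(22+8-1, 8-1) = C(29,7).

Final answer: C(29,7) = 1560780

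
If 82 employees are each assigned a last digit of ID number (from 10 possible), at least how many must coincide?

There are 10 possible values for last digit of ID number. With 82 employees and 10 categories, by pigeonhole: ceiling(82/10).

Final answer: 9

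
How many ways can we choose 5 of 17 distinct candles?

C(17,5) = 17!/(5! x 12!).

Final answer: \binom{17}{5} = 6188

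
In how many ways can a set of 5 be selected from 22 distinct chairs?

C(22,5) = 22!/(5! x (22-5)!).

Final answer: C(22,5) = 26334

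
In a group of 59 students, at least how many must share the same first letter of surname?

There are 26 possible values for first letter of surname. With 59 students and 26 categories, by pigeonhole: ceiling(59/26).

Final answer: 3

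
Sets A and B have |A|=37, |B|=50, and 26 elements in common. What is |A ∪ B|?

|A union B| = |A| + |B| - |A intersect B| = 37 + 50 - 26.

Final answer: 61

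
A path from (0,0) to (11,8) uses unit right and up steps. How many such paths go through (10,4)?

Paths (0,0)->(10,4): C(14,4) = 1001.
Paths (10,4)->(11,8): C(5,4) = 5.
By multiplication principle: 1001 x 5.

Final answer: 5005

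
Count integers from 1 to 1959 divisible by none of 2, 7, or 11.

|div by 2|=979, |div by 7|=279, |div by 11|=178.
|div by 2&7|=139, |div by 2&11|=89, |div by 7&11|=25, |div by all|=12.
By inclusion-exclusion, divisible by at least one: 979+279+178-139-89-25+12 = 1195.
Not divisible by any: 1959 - 1195.

Final answer: 764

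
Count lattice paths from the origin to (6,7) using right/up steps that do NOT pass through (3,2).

Total paths to (6,7): C(13,7) = 1716.
Paths through (3,2): C(5,2) x C(8,5) = 560.
Avoiding (3,2): 1716 - 560.

Final answer: 1156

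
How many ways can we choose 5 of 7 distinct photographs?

C(7,5) = 7!/(5! x (7-5)!).

Final answer: C(7,5) = 21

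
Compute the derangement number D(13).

Use the recurrence D(n) = (n-1)(D(n-1) + D(n-2)) with D(0)=1, D(1)=0.
Building up: D(2)=1, D(3)=2, D(4)=9, D(5)=44, D(6)=265, D(7)=1854, D(8)=14833, D(9)=133496, D(10)=1334961, D(11)=14684570, D(12)=176214841.
D(13) = 12 x (D(12) + D(11)) = 12 x (176214841 + 14684570).

Final answer: D(13) = 2290792932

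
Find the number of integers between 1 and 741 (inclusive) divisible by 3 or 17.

Multiples of 3: 247. Multiples of 17: 43. Of both (lcm=51): 14.
By inclusion-exclusion: 247 + 43 - 14.

Final answer: 276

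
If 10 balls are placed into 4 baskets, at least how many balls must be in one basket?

By the pigeonhole principle: ceiling(10/4).

Final answer: 3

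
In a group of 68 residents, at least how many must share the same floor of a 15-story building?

There are 15 possible values for floor of a 15-story building. With 68 residents and 15 categories, by pigeonhole: ceiling(68/15).

Final answer: 5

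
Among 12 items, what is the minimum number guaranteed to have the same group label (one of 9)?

There are 9 possible values for group label (one of 9). With 12 items and 9 categories, by pigeonhole: ceiling(12/9).

Final answer: 2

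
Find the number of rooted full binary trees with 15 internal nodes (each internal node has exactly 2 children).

This is a standard Catalan-number count: the answer is C_n. Here n = 15.
C_n = (2n)!/(n!(n+1)!), so C_{15} = 30!/(15! x 16!) = C(30,15)/16 = 155117520/16.

Final answer: C_{15} = 9694845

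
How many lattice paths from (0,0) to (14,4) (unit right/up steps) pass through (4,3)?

Paths (0,0)->(4,3): C(7,3) = 35.
Paths (4,3)->(14,4): C(11,1) = 11.
By multiplication principle: 35 x 11.

Final answer: 385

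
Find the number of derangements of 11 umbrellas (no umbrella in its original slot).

Use the recurrence D(n) = (n-1)(D(n-1) + D(n-2)) with D(0)=1, D(1)=0.
D(2) = 1 x (0 + 1) = 1
D(3) = 2 x (1 + 0) = 2
D(4) = 3 x (2 + 1) = 9
D(5) = 4 x (9 + 2) = 44
D(6) = 5 x (44 + 9) = 265
D(7) = 6 x (265 + 44) = 1854
D(8) = 7 x (1854 + 265) = 14833
D(9) = 8 x (14833 + 1854) = 133496
D(10) = 9 x (133496 + 14833) = 1334961
D(11) = 10 x (D(10) + D(9)) = 10 x (1334961 + 133496)

Final answer: D(11) = 14684570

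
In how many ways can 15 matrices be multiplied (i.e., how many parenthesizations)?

This is a standard Catalan-number count: the answer is C_n. Here n = 15 - 1 = 14.
C_n = C(2n,n)/(n+1), so C_{14} = C(28,14)/15 = 40116600/15.

Final answer: C_{14} = 2674440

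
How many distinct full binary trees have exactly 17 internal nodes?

This is counted by the nth Catalan number C_n. Here n = 17.
C_n = C(2n,n)/(n+1), so C_{17} = C(34,17)/18 = 2333606220/18.

Final answer: C_{17} = 129644790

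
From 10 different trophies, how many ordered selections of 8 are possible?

P(10,8) = 10!/(10-8)! = 10!/2!.

Final answer: P(10,8) = 1814400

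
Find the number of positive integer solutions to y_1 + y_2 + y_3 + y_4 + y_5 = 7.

Substitute y'_i = y_i - 1 (so y'_i >= 0). Then sum y'_i = 7 - 5 = 2.
Stars and bars: C(2+5-1, 5-1) = C(6,4).

Final answer: C(6,4) = 15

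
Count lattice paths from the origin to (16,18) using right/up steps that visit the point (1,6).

Paths (0,0)->(1,6): C(7,6) = 7.
Paths (1,6)->(16,18): C(27,12) = 17383860.
By multiplication principle: 7 x 17383860.

Final answer: 121687020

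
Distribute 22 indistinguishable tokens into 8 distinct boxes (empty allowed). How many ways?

Stars and bars: C(n+k-1, k-1) = C(29,7).

Final answer: C(29,7) = 1560780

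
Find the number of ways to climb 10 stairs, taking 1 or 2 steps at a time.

Let f(n) count the ways. The last step is size 1 or 2, so f(n) = f(n-1) + f(n-2) with f(1)=1, f(2)=2.
Iterating the recurrence: f(1)=1, f(2)=2, f(3)=3, f(4)=5, f(5)=8, f(6)=13, f(7)=21, f(8)=34, f(9)=55, f(10)=89.

Final answer: 89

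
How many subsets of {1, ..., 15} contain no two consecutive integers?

Condition on whether n belongs to the subset: if not, any valid subset of {1, ..., n-1} works (a(n-1)); if so, n-1 is excluded and the rest is a valid subset of {1, ..., n-2} (a(n-2)). Hence a(n) = a(n-1) + a(n-2), a(1)=2, a(2)=3.
Computing successive values: a(1)=2, a(2)=3, a(3)=5, a(4)=8, a(5)=13, a(6)=21, a(7)=34, a(8)=55, a(9)=89, a(10)=144, a(11)=233, a(12)=377, a(13)=610, a(14)=987, a(15)=1597.

Final answer: 1597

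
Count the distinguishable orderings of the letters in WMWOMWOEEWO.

Letters (E:2, M:2, O:3, W:4). Total letters: 11.
Permutations = 11!/(4! x 3! x 2! x 2!).

Final answer: 69300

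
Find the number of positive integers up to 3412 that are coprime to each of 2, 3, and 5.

|div by 2|=1706, |div by 3|=1137, |div by 5|=682.
|div by 2&3|=568, |div by 2&5|=341, |div by 3&5|=227, |div by all|=113.
By inclusion-exclusion, divisible by at least one: 1706+1137+682-568-341-227+113 = 2502.
Not divisible by any: 3412 - 2502.

Final answer: 910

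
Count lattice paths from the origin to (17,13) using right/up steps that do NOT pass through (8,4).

Total paths to (17,13): C(30,13) = 119759850.
Paths through (8,4): C(12,4) x C(18,9) = 24066900.
Avoiding (8,4): 119759850 - 24066900.

Final answer: 95692950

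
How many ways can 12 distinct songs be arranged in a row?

The number of ways to arrange 12 distinct objects is 12!.

Final answer: 12! = 479001600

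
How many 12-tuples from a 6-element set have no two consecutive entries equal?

Let g(n) count such strings. g(1) = 6, and each valid string of length n-1 extends in 5 ways (any symbol but the last), so g(n) = 5 g(n-1).
Total: g(12) = 6 x 5^11.

Final answer: 6 x 5^{11} = 292968750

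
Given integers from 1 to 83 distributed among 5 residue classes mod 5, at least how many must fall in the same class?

By pigeonhole with 83 objects and 5 categories: ceiling(83/5).

Final answer: 17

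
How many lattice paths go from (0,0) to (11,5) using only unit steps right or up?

Each path has 11 right steps and 5 up steps in some order (16 steps total).
Choose which 5 of the 16 steps are up: C(16,5).

Final answer: C(16,5) = 4368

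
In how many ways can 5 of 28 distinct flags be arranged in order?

P(28,5) = 28!/(28-5)! = 28!/23!.

Final answer: P(28,5) = 11793600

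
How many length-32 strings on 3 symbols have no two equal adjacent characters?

First character: 3 choices. Each subsequent: 2 choices (must differ from the previous one).
Total: 3 x 2^31.

Final answer: 3 x 2^{31} = 6442450944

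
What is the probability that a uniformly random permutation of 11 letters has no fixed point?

Use the recurrence D(n) = (n-1)(D(n-1) + D(n-2)) with D(0)=1, D(1)=0.
Building up: D(2)=1, D(3)=2, D(4)=9, D(5)=44, D(6)=265, D(7)=1854, D(8)=14833, D(9)=133496, D(10)=1334961, D(11)=14684570.
Total arrangements: 11! = 39916800.
Probability = D(11)/11! = 1468457/3991680.

Final answer: D(11)/11! = 14684570/39916800 = 0.367879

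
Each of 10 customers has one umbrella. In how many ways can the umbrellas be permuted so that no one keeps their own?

D(n) = (n-1)(D(n-1) + D(n-2)), D(0)=1, D(1)=0.
D(2) = 1 x (0 + 1) = 1
D(3) = 2 x (1 + 0) = 2
D(4) = 3 x (2 + 1) = 9
D(5) = 4 x (9 + 2) = 44
D(6) = 5 x (44 + 9) = 265
D(7) = 6 x (265 + 44) = 1854
D(8) = 7 x (1854 + 265) = 14833
D(9) = 8 x (14833 + 1854) = 133496
D(10) = 9 x (D(9) + D(8)) = 9 x (133496 + 14833)

Final answer: D(10) = 1334961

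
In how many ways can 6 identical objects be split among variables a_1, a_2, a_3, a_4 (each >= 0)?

Stars and bars with 6 stars and 3 bars:
C(6+4-1, 4-1) = C(9,3).

Final answer: C(9,3) = 84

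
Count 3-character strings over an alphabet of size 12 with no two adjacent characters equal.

Let g(n) count such strings. g(1) = 12, and each valid string of length n-1 extends in 11 ways (any symbol but the last), so g(n) = 11 g(n-1).
Total: g(3) = 12 x 11^2.

Final answer: 12 x 11^{2} = 1452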